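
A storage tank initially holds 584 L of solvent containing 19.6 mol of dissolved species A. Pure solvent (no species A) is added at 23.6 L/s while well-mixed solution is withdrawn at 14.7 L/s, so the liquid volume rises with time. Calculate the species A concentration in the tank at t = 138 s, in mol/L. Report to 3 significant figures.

Total volume: dV/dt = Q_in − Q_out = 8.9000 L/s, so V(t) = 584 + 8.9000 t and V(138) = 1812.2 L.
Species balance (pure solvent in): dm/dt = −Q_out · m/V(t).
dm/m = −Q_out dt/(V₀ + 8.9000 t); integrating gives ln(m/m₀) = −(Q_out/(Q_in−Q_out)) ln(V/V₀).
m = m₀ (V₀/V)^(Q_out/(Q_in−Q_out)) = 19.6 × (584/1812.2)^(1.6517) = 3.0197 mol.
C = m/V = 3.0197/1812.2 = 0.0016663 mol/L.

0.00167 mol/L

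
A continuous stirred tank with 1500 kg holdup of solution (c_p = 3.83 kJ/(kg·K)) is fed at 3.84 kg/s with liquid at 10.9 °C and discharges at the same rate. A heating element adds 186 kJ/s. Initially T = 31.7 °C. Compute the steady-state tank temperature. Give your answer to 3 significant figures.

23.5 °C

M c_p dT/dt = ṁ c_p (T_in − T) + Q̇.
At steady state dT/dt = 0 ⇒ T_ss = T_in + Q̇/(ṁ c_p) = 10.9 + 186/(3.84·3.83) = 23.547 °C.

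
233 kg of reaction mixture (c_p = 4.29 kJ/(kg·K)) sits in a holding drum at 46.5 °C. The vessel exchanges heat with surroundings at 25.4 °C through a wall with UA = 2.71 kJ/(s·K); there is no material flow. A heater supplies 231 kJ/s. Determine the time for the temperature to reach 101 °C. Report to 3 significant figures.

Lumped-capacitance energy balance: M c_p dT/dt = UA(T_amb − T) + Q̇.
τ = M c_p/UA = 368.85 s; T_ss = T_amb + Q̇/UA = 25.4 + 231/2.71 = 110.64 °C.
T(t) = T_ss + (T₀ − T_ss)e^(−t/τ); set T = 101:
t = −τ ln[(T − T_ss)/(T₀ − T_ss)] = −368.85 · ln(0.15029) = 699.02 s.

699 s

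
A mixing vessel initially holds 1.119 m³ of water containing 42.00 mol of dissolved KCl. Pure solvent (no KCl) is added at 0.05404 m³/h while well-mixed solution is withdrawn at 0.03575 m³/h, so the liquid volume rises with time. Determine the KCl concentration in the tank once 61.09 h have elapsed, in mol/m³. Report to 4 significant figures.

4.852 mol/m³

Total volume: dV/dt = Q_in − Q_out = 0.0182900 m³/h, so V(t) = 1.119 + 0.0182900 t and V(61.09) = 2.23634 m³.
Solute balance: dm/dt = 0 − Q_out C = −Q_out m/V(t).
Separate: dm/m = −Q_out dt/V(t) ⇒ ln(m/m₀) = −(Q_out/(Q_in−Q_out)) ln(V/V₀).
m = m₀ (V₀/V)^(Q_out/(Q_in−Q_out)) = 42.00 × (1.119/2.23634)^(1.95462) = 10.8513 mol.
C = m/V = 10.8513/2.23634 = 4.85226 mol/m³.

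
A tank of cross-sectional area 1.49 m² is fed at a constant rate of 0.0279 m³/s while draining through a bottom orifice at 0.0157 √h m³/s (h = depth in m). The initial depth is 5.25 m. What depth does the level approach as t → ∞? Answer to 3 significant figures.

3.16 m

Level balance: A dh/dt = 0.0279 − 0.0157 √h. Setting dh/dt = 0:
Q_in = 0.0157 √h_ss ⇒ √h_ss = 0.0279/0.0157 = 1.7771.
h_ss = 1.7771² = 3.1580 m. (Since h₀ = 5.25 m > h_ss, the level will fall toward this value.)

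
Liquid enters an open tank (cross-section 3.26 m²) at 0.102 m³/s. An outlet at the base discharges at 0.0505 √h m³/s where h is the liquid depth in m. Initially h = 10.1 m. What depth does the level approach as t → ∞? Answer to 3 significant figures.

4.08 m

Level balance: A dh/dt = 0.102 − 0.0505 √h. Setting dh/dt = 0:
Q_in = 0.0505 √h_ss ⇒ √h_ss = 0.102/0.0505 = 2.0198.
h_ss = 2.0198² = 4.0796 m. (Since h₀ = 10.1 m > h_ss, the level will fall toward this value.)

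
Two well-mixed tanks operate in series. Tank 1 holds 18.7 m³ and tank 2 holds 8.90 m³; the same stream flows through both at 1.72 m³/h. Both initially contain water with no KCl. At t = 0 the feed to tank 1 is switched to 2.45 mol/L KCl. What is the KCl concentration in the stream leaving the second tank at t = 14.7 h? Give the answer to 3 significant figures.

1.37 mol/L

Each tank obeys Vᵢ dCᵢ/dt = Q(Cᵢ₋₁ − Cᵢ), so τᵢ = Vᵢ/Q.
τ₁ = 18.7/1.72 = 10.872 h; τ₂ = 8.90/1.72 = 5.1744 h.
Solving the cascade with C₁(0)=C₂(0)=0 gives C₂(t) = C_in[1 − (τ₁ e^(−t/τ₁) − τ₂ e^(−t/τ₂))/(τ₁ − τ₂)].
At t = 14.7: e^(−t/τ₁) = 0.25870, e^(−t/τ₂) = 0.058373.
C₂ = 2.45·[1 − (10.872·0.25870 − 5.1744·0.058373)/(5.6977)] = 2.45·0.55937 = 1.3705 mol/L.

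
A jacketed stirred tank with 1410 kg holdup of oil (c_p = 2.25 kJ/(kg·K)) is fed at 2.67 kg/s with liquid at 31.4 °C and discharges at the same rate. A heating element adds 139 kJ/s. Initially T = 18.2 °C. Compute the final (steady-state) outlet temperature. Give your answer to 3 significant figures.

M c_p dT/dt = ṁ c_p (T_in − T) + Q̇.
At steady state dT/dt = 0 ⇒ T_ss = T_in + Q̇/(ṁ c_p) = 31.4 + 139/(2.67·2.25) = 54.538 °C.

54.5 °C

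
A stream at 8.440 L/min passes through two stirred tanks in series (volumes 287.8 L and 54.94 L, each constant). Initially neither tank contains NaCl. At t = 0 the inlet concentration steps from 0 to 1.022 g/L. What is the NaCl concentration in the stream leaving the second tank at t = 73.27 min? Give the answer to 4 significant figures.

Each tank obeys Vᵢ dCᵢ/dt = Q(Cᵢ₋₁ − Cᵢ), so τᵢ = Vᵢ/Q.
τ₁ = 287.8/8.440 = 34.0995 min; τ₂ = 54.94/8.440 = 6.50948 min.
Solving the cascade with C₁(0)=C₂(0)=0 gives C₂(t) = C_in[1 − (τ₁ e^(−t/τ₁) − τ₂ e^(−t/τ₂))/(τ₁ − τ₂)].
At t = 73.27: e^(−t/τ₁) = 0.116634, e^(−t/τ₂) = 1.29309e-05.
C₂ = 1.022·[1 − (34.0995·0.116634 − 6.50948·1.29309e-05)/(27.5900)] = 1.022·0.855850 = 0.874679 g/L.

0.8747 g/L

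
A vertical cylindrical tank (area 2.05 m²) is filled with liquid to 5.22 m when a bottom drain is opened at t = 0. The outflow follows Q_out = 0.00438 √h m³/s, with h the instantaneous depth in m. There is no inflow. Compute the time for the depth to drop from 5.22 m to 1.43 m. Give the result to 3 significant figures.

1020 s

Mass balance (ρ constant): A dh/dt = −0.00438 √h.
Separate and integrate: 2(√h − √h₀) = −(0.00438/A) t.
t = 2A(√h₀ − √h)/0.00438 = 2·2.05·(√5.22 − √1.43)/0.00438
  = 4.1000 × (2.2847 − 1.1958) / 0.00438 = 1019.3 s.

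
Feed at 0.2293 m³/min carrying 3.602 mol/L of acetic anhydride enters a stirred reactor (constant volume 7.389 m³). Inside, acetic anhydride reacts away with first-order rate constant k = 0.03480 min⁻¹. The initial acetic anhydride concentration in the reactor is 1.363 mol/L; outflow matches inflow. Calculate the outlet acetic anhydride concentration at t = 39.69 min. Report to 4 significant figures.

Species balance: V dC/dt = Q C_in − Q C − k V C.
dC/dt = (Q/V) C_in − (Q/V + k) C; effective rate a = Q/V + k = 0.0310326 + 0.03480 = 0.0658326 min⁻¹.
C_ss = Q C_in/(Q + kV) = 1.69793 mol/L; C(t) = C_ss + (C₀ − C_ss) e^(−a t).
C(39.69) = 1.69793 + (-0.334935)·e^(−0.0658326·39.69) = 1.69793 + (-0.334935)·0.0733219 = 1.67338 mol/L.

1.673 mol/L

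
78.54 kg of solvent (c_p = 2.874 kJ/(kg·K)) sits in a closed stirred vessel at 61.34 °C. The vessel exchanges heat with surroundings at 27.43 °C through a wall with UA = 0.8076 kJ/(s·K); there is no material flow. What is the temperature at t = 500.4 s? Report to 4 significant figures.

33.09 °C

M c_p dT/dt = −UA(T − T_amb).
dT/dt = (T_ss − T)/τ with T_ss = T_amb = 27.4300 °C, τ = M c_p/UA = 78.54·2.874/0.8076 = 279.500 s.
T approaches T_ss exponentially: T(t) = T_ss + (T₀ − T_ss) e^(−t/τ).
T(500.4) = 27.4300 + (33.9100)·0.166903 = 33.0897 °C.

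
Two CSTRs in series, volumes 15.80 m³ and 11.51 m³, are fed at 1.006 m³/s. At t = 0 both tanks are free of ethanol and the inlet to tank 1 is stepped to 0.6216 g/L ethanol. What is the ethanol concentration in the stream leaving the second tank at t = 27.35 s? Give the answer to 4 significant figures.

Each tank obeys Vᵢ dCᵢ/dt = Q(Cᵢ₋₁ − Cᵢ), so τᵢ = Vᵢ/Q.
τ₁ = 15.80/1.006 = 15.7058 s; τ₂ = 11.51/1.006 = 11.4414 s.
Solving the cascade with C₁(0)=C₂(0)=0 gives C₂(t) = C_in[1 − (τ₁ e^(−t/τ₁) − τ₂ e^(−t/τ₂))/(τ₁ − τ₂)].
At t = 27.35: e^(−t/τ₁) = 0.175275, e^(−t/τ₂) = 0.0915883.
C₂ = 0.6216·[1 − (15.7058·0.175275 − 11.4414·0.0915883)/(4.26441)] = 0.6216·0.600195 = 0.373081 g/L.

0.3731 g/L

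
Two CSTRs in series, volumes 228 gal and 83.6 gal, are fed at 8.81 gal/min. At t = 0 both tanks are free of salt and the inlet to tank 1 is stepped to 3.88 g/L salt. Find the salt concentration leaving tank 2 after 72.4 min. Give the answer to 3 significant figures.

Each tank obeys Vᵢ dCᵢ/dt = Q(Cᵢ₋₁ − Cᵢ), so τᵢ = Vᵢ/Q.
τ₁ = 228/8.81 = 25.880 min; τ₂ = 83.6/8.81 = 9.4892 min.
Tank 1: C₁ = C_in(1 − e^(−t/τ₁)). Tank 2 (τ₁ ≠ τ₂): C₂ = C_in[1 − (τ₁ e^(−t/τ₁) − τ₂ e^(−t/τ₂))/(τ₁ − τ₂)].
At t = 72.4: e^(−t/τ₁) = 0.060959, e^(−t/τ₂) = 0.00048580.
C₂ = 3.88·[1 − (25.880·0.060959 − 9.4892·0.00048580)/(16.390)] = 3.88·0.90403 = 3.5076 g/L.

3.51 g/L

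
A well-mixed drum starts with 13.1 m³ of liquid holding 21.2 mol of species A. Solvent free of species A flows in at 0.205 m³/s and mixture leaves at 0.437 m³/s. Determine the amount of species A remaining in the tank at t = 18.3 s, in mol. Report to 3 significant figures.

10.1 mol

Total volume: dV/dt = Q_in − Q_out = -0.23200 m³/s, so V(t) = 13.1 − 0.23200 t and V(18.3) = 8.8544 m³.
Solute balance: dm/dt = 0 − Q_out C = −Q_out m/V(t).
Separate: dm/m = −Q_out dt/V(t) ⇒ ln(m/m₀) = −(Q_out/(Q_in−Q_out)) ln(V/V₀).
m = m₀ (V₀/V)^(Q_out/(Q_in−Q_out)) = 21.2 × (13.1/8.8544)^(-1.8836) = 10.137 mol.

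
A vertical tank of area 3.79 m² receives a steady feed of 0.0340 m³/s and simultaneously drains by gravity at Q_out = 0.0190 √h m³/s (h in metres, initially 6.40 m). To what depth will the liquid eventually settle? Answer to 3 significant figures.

A dh/dt = Q_in − 0.0190 √h. Steady state requires inflow = outflow:
Q_in = 0.0190 √h_ss ⇒ √h_ss = 0.0340/0.0190 = 1.7895.
h_ss = 1.7895² = 3.2022 m. (Since h₀ = 6.40 m > h_ss, the level will fall toward this value.)

3.20 m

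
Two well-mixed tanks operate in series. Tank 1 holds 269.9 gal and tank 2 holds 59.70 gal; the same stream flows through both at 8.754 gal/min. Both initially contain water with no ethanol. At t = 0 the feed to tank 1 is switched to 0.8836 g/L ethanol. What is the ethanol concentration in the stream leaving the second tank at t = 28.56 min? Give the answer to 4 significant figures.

Species balance on tank i: dCᵢ/dt = (Cᵢ₋₁ − Cᵢ)/τᵢ with τᵢ = Vᵢ/Q.
τ₁ = 269.9/8.754 = 30.8316 min; τ₂ = 59.70/8.754 = 6.81974 min.
Solving the cascade with C₁(0)=C₂(0)=0 gives C₂(t) = C_in[1 − (τ₁ e^(−t/τ₁) − τ₂ e^(−t/τ₂))/(τ₁ − τ₂)].
At t = 28.56: e^(−t/τ₁) = 0.396008, e^(−t/τ₂) = 0.0151790.
C₂ = 0.8836·[1 − (30.8316·0.396008 − 6.81974·0.0151790)/(24.0119)] = 0.8836·0.495831 = 0.438116 g/L.

0.4381 g/L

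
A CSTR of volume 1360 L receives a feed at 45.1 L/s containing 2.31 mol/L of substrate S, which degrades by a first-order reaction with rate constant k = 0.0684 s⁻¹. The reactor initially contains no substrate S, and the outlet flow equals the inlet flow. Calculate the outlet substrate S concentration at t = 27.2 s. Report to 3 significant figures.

Species balance: V dC/dt = Q C_in − Q C − k V C.
This is linear with rate a = Q/V + k = 0.10156 s⁻¹.
C_ss = Q C_in/(Q + kV) = 0.75426 mol/L; C(t) = C_ss + (C₀ − C_ss) e^(−a t).
C(27.2) = 0.75426 + (-0.75426)·e^(−0.10156·27.2) = 0.75426 + (-0.75426)·0.063135 = 0.70664 mol/L.

0.707 mol/L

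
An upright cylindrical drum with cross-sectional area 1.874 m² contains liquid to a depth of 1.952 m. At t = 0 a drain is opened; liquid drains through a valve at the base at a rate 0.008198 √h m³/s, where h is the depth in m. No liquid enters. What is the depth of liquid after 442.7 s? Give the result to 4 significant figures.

0.1839 m

A dh/dt = −Q_out = −0.008198 √h.
This is separable: 2 d(√h)/dt = −0.008198/A, so √h = √h₀ − (0.008198/(2A)) t.
√h = √1.952 − 0.008198·442.7/(2·1.874) = 1.39714 − 0.968318 = 0.428822.
h = 0.428822² = 0.183889 m.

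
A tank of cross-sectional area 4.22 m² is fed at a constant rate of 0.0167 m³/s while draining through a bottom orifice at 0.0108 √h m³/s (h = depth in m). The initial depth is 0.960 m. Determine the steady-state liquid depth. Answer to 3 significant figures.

A dh/dt = Q_in − 0.0108 √h. Steady state requires inflow = outflow:
Q_in = 0.0108 √h_ss ⇒ √h_ss = 0.0167/0.0108 = 1.5463.
h_ss = 1.5463² = 2.3910 m. (Since h₀ = 0.960 m < h_ss, the level will rise toward this value.)

2.39 m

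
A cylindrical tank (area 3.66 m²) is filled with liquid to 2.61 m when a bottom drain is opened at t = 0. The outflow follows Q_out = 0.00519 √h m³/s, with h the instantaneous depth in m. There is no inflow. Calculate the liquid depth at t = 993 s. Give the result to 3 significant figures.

A dh/dt = −Q_out = −0.00519 √h.
This is separable: 2 d(√h)/dt = −0.00519/A, so √h = √h₀ − (0.00519/(2A)) t.
√h = √2.61 − 0.00519·993/(2·3.66) = 1.6155 − 0.70405 = 0.91150.
h = 0.91150² = 0.83083 m.

0.831 m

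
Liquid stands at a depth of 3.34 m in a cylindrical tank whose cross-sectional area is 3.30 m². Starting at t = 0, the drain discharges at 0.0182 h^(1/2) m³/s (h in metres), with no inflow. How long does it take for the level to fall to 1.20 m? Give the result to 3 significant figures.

Volume balance on the tank: A dh/dt = −0.0182 √h.
∫ h^(−1/2) dh = −(0.0182/A) ∫ dt, giving 2√h = 2√h₀ − (0.0182/A) t.
t = 2A(√h₀ − √h)/0.0182 = 2·3.30·(√3.34 − √1.20)/0.0182
  = 6.6000 × (1.8276 − 1.0954) / 0.0182 = 265.49 s.

265 s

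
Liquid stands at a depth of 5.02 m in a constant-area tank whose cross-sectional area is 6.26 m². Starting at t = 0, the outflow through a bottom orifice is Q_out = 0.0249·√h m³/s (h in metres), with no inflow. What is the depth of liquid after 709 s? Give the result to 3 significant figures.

0.690 m

Accumulation of liquid (constant cross-section A): A dh/dt = −0.0249 √h.
This is separable: 2 d(√h)/dt = −0.0249/A, so √h = √h₀ − (0.0249/(2A)) t.
√h = √5.02 − 0.0249·709/(2·6.26) = 2.2405 − 1.4101 = 0.83046.
h = 0.83046² = 0.68967 m.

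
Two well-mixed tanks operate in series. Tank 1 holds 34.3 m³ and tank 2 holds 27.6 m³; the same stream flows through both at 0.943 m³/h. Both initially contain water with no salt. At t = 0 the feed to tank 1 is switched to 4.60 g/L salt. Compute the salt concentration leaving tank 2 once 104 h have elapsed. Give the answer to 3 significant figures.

Each tank obeys Vᵢ dCᵢ/dt = Q(Cᵢ₋₁ − Cᵢ), so τᵢ = Vᵢ/Q.
τ₁ = 34.3/0.943 = 36.373 h; τ₂ = 27.6/0.943 = 29.268 h.
Tank 1: C₁ = C_in(1 − e^(−t/τ₁)). Tank 2 (τ₁ ≠ τ₂): C₂ = C_in[1 − (τ₁ e^(−t/τ₁) − τ₂ e^(−t/τ₂))/(τ₁ − τ₂)].
At t = 104: e^(−t/τ₁) = 0.057312, e^(−t/τ₂) = 0.028629.
C₂ = 4.60·[1 − (36.373·0.057312 − 29.268·0.028629)/(7.1050)] = 4.60·0.82453 = 3.7928 g/L.

3.79 g/L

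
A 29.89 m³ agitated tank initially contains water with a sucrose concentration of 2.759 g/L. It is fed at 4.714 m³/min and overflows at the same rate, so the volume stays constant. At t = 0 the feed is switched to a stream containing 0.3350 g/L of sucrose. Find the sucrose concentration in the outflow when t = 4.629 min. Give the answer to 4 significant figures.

1.503 g/L

Transient balance on the dissolved component: V dC/dt = Q(C_in − C).
Rewrite as dC/dt + C/τ = C_in/τ, τ = V/Q = 6.34069 min.
This is linear first-order; C(t) = C_in + (C₀ − C_in) e^(−t/τ).
C(4.629) = 0.3350 + (2.759 − 0.3350)·e^(−4.629/6.34069) = 0.3350 + (2.42400)·0.481886 = 1.50309 g/L.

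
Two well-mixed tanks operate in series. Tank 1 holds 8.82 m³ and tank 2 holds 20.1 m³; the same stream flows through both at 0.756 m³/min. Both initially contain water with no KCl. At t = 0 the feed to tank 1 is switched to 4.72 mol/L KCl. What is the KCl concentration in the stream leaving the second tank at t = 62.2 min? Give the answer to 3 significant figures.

3.93 mol/L

Time constants: τᵢ = Vᵢ/Q for each well-mixed tank.
τ₁ = 8.82/0.756 = 11.667 min; τ₂ = 20.1/0.756 = 26.587 min.
Solving the cascade with C₁(0)=C₂(0)=0 gives C₂(t) = C_in[1 − (τ₁ e^(−t/τ₁) − τ₂ e^(−t/τ₂))/(τ₁ − τ₂)].
At t = 62.2: e^(−t/τ₁) = 0.0048372, e^(−t/τ₂) = 0.096379.
C₂ = 4.72·[1 − (11.667·0.0048372 − 26.587·0.096379)/(-14.921)] = 4.72·0.83204 = 3.9272 mol/L.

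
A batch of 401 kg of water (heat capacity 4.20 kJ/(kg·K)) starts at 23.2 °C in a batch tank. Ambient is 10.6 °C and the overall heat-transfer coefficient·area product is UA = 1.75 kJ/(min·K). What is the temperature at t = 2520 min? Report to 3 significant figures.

11.5 °C

First-law balance (no shaft work): M c_p dT/dt = −UA(T − T_amb).
dT/dt = (T_ss − T)/τ with T_ss = T_amb = 10.600 °C, τ = M c_p/UA = 401·4.20/1.75 = 962.40 min.
Integrating: T(t) = T_ss + (T₀ − T_ss) e^(−t/τ).
T(2520) = 10.600 + (12.600)·0.072916 = 11.519 °C.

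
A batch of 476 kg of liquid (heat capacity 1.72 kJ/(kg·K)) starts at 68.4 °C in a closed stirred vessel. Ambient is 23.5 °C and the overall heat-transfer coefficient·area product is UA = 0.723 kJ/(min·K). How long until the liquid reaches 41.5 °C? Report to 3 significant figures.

Lumped-capacitance energy balance: M c_p dT/dt = UA(T_amb − T).
τ = M c_p/UA = 1132.4 min; T_ss = T_amb = 23.500 °C.
T(t) = T_ss + (T₀ − T_ss)e^(−t/τ); set T = 41.5:
t = −τ ln[(T − T_ss)/(T₀ − T_ss)] = −1132.4 · ln(0.40089) = 1035.1 min.

1040 min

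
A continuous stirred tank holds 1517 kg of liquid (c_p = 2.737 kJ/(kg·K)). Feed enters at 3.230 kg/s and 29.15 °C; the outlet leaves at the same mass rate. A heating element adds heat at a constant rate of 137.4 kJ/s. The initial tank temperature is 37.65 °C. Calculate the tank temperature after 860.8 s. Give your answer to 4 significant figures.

43.57 °C

Energy balance: M c_p dT/dt = ṁ c_p (T_in − T) + 137.4.
Rearrange: dT/dt = (T_ss − T)/τ with τ = M/ṁ = 469.659 s and T_ss = T_in + Q̇/(ṁ c_p) = 44.6921 °C.
This is linear first-order; T(t) = T_ss + (T₀ − T_ss) e^(−t/τ).
T(860.8) = 44.6921 + (-7.04209)·e^(−860.8/469.659) = 44.6921 + (-7.04209)·0.159962 = 43.5656 °C.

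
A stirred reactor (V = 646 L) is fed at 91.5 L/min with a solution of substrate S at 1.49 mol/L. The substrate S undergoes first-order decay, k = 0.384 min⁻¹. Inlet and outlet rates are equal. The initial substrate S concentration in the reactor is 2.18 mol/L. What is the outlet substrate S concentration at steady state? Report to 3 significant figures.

0.402 mol/L

Species balance: V dC/dt = Q C_in − Q C − k V C.
At steady state: 0 = Q C_in − (Q + kV) C_ss, so C_ss = Q C_in/(Q + kV).
C_ss = 91.5·1.49/(91.5 + 0.384·646) = 136.34/339.56 = 0.40150 mol/L.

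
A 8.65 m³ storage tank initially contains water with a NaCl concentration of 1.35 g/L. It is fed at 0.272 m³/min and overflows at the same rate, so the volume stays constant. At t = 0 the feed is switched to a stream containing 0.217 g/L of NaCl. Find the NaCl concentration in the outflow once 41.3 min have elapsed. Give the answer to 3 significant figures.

Species balance on the tank: V dC/dt = Q(C_in − C).
So dC/dt = (C_in − C)/τ with τ = V/Q = 8.65/0.272 = 31.801 min.
Solution: C(t) = C_in + (C₀ − C_in) e^(−t/τ).
C(41.3) = 0.217 + (1.35 − 0.217)·e^(−41.3/31.801) = 0.217 + (1.1330)·0.27289 = 0.52619 g/L.

0.526 g/L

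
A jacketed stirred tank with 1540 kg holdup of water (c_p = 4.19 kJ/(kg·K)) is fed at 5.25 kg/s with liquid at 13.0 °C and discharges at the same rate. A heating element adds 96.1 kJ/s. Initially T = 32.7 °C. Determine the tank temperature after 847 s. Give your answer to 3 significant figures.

18.2 °C

M c_p dT/dt = ṁ c_p (T_in − T) + Q̇.
Rearrange: dT/dt = (T_ss − T)/τ with τ = M/ṁ = 293.33 s and T_ss = T_in + Q̇/(ṁ c_p) = 17.369 °C.
Solution: T(t) = T_ss + (T₀ − T_ss) e^(−t/τ).
T(847) = 17.369 + (15.331)·e^(−847/293.33) = 17.369 + (15.331)·0.055715 = 18.223 °C.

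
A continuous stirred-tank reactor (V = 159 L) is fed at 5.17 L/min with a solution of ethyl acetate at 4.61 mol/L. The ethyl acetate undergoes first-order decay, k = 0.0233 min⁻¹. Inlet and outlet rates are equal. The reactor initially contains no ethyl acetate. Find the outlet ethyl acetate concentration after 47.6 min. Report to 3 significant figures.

2.50 mol/L

V dC/dt = Q(C_in − C) − k V C.
This is linear with rate a = Q/V + k = 0.055816 min⁻¹.
C_ss = Q C_in/(Q + kV) = 2.6856 mol/L; C(t) = C_ss + (C₀ − C_ss) e^(−a t).
C(47.6) = 2.6856 + (-2.6856)·e^(−0.055816·47.6) = 2.6856 + (-2.6856)·0.070170 = 2.4971 mol/L.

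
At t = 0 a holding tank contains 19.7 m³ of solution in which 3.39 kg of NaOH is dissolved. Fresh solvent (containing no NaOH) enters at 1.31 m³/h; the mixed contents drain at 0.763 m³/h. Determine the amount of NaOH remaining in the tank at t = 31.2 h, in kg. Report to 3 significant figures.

1.42 kg

Let m(t) be the amount of NaOH. Volume: V(t) = V₀ + (Q_in − Q_out) t = 19.7 + 0.54700 t; V(31.2) = 36.766 m³.
No NaOH enters, so dm/dt = −Q_out · (m/V).
Separate: dm/m = −Q_out dt/V(t) ⇒ ln(m/m₀) = −(Q_out/(Q_in−Q_out)) ln(V/V₀).
m = m₀ (V₀/V)^(Q_out/(Q_in−Q_out)) = 3.39 × (19.7/36.766)^(1.3949) = 1.4197 kg.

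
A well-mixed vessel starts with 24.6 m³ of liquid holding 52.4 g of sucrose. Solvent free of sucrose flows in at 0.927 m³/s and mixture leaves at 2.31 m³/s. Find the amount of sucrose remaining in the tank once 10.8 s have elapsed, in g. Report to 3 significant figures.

Let m(t) be the amount of sucrose. Volume: V(t) = V₀ + (Q_in − Q_out) t = 24.6 − 1.3830 t; V(10.8) = 9.6636 m³.
Solute balance: dm/dt = 0 − Q_out C = −Q_out m/V(t).
dm/m = −Q_out dt/(V₀ − 1.3830 t); integrating gives ln(m/m₀) = −(Q_out/(Q_in−Q_out)) ln(V/V₀).
m = m₀ (V₀/V)^(Q_out/(Q_in−Q_out)) = 52.4 × (24.6/9.6636)^(-1.6703) = 11.004 g.

11.0 g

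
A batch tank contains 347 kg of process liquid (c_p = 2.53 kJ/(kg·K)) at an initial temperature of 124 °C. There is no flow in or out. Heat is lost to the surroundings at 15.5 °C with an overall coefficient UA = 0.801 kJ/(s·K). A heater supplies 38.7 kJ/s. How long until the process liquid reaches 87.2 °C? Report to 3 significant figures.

Lumped-capacitance energy balance: M c_p dT/dt = UA(T_amb − T) + Q̇.
τ = M c_p/UA = 1096.0 s; T_ss = T_amb + Q̇/UA = 15.5 + 38.7/0.801 = 63.815 °C.
T(t) = T_ss + (T₀ − T_ss)e^(−t/τ); set T = 87.2:
t = −τ ln[(T − T_ss)/(T₀ − T_ss)] = −1096.0 · ln(0.38856) = 1036.1 s.

1040 s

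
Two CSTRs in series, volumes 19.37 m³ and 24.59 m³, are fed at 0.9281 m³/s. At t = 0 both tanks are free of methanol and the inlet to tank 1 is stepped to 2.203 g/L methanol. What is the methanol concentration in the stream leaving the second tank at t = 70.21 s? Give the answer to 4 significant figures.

1.753 g/L

Species balance on tank i: dCᵢ/dt = (Cᵢ₋₁ − Cᵢ)/τᵢ with τᵢ = Vᵢ/Q.
τ₁ = 19.37/0.9281 = 20.8706 s; τ₂ = 24.59/0.9281 = 26.4950 s.
Solving the cascade with C₁(0)=C₂(0)=0 gives C₂(t) = C_in[1 − (τ₁ e^(−t/τ₁) − τ₂ e^(−t/τ₂))/(τ₁ − τ₂)].
At t = 70.21: e^(−t/τ₁) = 0.0345944, e^(−t/τ₂) = 0.0706558.
C₂ = 2.203·[1 − (20.8706·0.0345944 − 26.4950·0.0706558)/(-5.62439)] = 2.203·0.795530 = 1.75255 g/L.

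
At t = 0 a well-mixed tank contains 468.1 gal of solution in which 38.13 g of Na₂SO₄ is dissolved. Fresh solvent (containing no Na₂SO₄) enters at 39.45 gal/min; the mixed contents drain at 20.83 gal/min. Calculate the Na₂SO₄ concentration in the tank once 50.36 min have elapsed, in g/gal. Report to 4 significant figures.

Let m(t) be the amount of Na₂SO₄. Volume: V(t) = V₀ + (Q_in − Q_out) t = 468.1 + 18.6200 t; V(50.36) = 1405.80 gal.
Solute balance: dm/dt = 0 − Q_out C = −Q_out m/V(t).
Separate: dm/m = −Q_out dt/V(t) ⇒ ln(m/m₀) = −(Q_out/(Q_in−Q_out)) ln(V/V₀).
m = m₀ (V₀/V)^(Q_out/(Q_in−Q_out)) = 38.13 × (468.1/1405.80)^(1.11869) = 11.1429 g.
C = m/V = 11.1429/1405.80 = 0.00792633 g/gal.

0.007926 g/gal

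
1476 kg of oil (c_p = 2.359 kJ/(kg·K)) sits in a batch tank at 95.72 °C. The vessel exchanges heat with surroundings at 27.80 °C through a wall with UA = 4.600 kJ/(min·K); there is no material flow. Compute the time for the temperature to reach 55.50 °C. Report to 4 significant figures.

678.9 min

Unsteady energy balance on the tank contents: M c_p dT/dt = −UA(T − T_amb).
τ = M c_p/UA = 756.931 min; T_ss = T_amb = 27.8000 °C.
T(t) = T_ss + (T₀ − T_ss)e^(−t/τ); set T = 55.50:
t = −τ ln[(T − T_ss)/(T₀ − T_ss)] = −756.931 · ln(0.407833) = 678.890 min.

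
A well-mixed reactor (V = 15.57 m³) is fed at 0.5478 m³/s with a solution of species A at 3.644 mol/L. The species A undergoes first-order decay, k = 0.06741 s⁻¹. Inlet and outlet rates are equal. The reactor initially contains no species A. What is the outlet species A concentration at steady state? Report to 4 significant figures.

Accumulation = in − out − consumed: V dC/dt = Q C_in − Q C − k V C.
At steady state: 0 = Q C_in − (Q + kV) C_ss, so C_ss = Q C_in/(Q + kV).
C_ss = 0.5478·3.644/(0.5478 + 0.06741·15.57) = 1.99618/1.59737 = 1.24967 mol/L.

1.250 mol/L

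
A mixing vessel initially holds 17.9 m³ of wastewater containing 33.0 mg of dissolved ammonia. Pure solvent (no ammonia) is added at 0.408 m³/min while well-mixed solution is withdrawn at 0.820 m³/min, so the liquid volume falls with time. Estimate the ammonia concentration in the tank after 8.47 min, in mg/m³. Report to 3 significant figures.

1.49 mg/m³

Let m(t) be the amount of ammonia. Volume: V(t) = V₀ + (Q_in − Q_out) t = 17.9 − 0.41200 t; V(8.47) = 14.410 m³.
Species balance (pure solvent in): dm/dt = −Q_out · m/V(t).
dm/m = −Q_out dt/(V₀ − 0.41200 t); integrating gives ln(m/m₀) = −(Q_out/(Q_in−Q_out)) ln(V/V₀).
m = m₀ (V₀/V)^(Q_out/(Q_in−Q_out)) = 33.0 × (17.9/14.410)^(-1.9903) = 21.432 mg.
C = m/V = 21.432/14.410 = 1.4873 mg/m³.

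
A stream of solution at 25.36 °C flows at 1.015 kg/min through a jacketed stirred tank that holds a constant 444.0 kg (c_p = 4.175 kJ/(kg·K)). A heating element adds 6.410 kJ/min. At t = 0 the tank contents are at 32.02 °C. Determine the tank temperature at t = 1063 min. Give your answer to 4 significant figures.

M c_p dT/dt = ṁ c_p (T_in − T) + Q̇.
Rearrange: dT/dt = (T_ss − T)/τ with τ = M/ṁ = 437.438 min and T_ss = T_in + Q̇/(ṁ c_p) = 26.8726 °C.
Solution: T(t) = T_ss + (T₀ − T_ss) e^(−t/τ).
T(1063) = 26.8726 + (5.14736)·e^(−1063/437.438) = 26.8726 + (5.14736)·0.0880319 = 27.3258 °C.

27.33 °C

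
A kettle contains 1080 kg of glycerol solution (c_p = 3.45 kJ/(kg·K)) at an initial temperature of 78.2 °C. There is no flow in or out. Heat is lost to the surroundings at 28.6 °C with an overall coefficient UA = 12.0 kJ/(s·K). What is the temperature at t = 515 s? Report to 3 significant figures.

M c_p dT/dt = −UA(T − T_amb).
dT/dt = (T_ss − T)/τ with T_ss = T_amb = 28.600 °C, τ = M c_p/UA = 1080·3.45/12.0 = 310.50 s.
This is linear first-order; T(t) = T_ss + (T₀ − T_ss) e^(−t/τ).
T(515) = 28.600 + (49.600)·0.19040 = 38.044 °C.

38.0 °C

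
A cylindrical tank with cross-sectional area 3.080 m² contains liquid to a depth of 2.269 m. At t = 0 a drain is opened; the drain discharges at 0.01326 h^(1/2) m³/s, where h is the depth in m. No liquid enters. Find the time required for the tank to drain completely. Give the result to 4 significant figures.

699.8 s

With no inflow, A dh/dt = −0.01326 √h.
Separate and integrate: 2(√h − √h₀) = −(0.01326/A) t.
Set h = 0: 2√h₀ = (0.01326/A) t_empty ⇒ t_empty = 2A√h₀/0.01326.
t_empty = 2·3.080·√2.269/0.01326 = 6.16000·1.50632/0.01326 = 699.769 s.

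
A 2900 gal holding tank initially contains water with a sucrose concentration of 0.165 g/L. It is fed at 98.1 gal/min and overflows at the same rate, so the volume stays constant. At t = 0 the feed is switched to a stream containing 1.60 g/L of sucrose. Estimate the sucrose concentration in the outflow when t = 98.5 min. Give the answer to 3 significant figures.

Unsteady species balance (constant V, well mixed): V dC/dt = Q(C_in − C).
Time constant τ = V/Q = 2900/98.1 = 29.562 min.
This is linear first-order; C(t) = C_in + (C₀ − C_in) e^(−t/τ).
C(98.5) = 1.60 + (0.165 − 1.60)·e^(−98.5/29.562) = 1.60 + (-1.4350)·0.035721 = 1.5487 g/L.

1.55 g/L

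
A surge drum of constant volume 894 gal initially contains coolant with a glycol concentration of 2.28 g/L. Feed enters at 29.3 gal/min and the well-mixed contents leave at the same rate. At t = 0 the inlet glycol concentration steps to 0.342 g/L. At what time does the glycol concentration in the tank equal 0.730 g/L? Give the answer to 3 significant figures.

49.1 min

Unsteady species balance (constant V, well mixed): V dC/dt = Q(C_in − C), so τ = V/Q = 30.512 min.
C(t) = C_in + (C₀ − C_in) e^(−t/τ). Set C = 0.730 and solve for t:
e^(−t/τ) = (C − C_in)/(C₀ − C_in) = (0.730 − 0.342)/(2.28 − 0.342) = 0.20021
t = −τ ln(…) = 30.512 × 1.6084 = 49.076 min.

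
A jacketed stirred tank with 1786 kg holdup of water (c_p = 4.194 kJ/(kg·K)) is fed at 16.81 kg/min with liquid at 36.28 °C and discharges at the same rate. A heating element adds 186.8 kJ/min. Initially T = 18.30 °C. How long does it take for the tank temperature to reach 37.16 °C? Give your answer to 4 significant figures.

M c_p dT/dt = ṁ c_p (T_in − T) + Q̇.
τ = M/ṁ = 106.246 min; T_ss = T_in + Q̇/(ṁ c_p) = 38.9296 °C.
T(t) = T_ss + (T₀ − T_ss) e^(−t/τ). Set T = 37.16:
e^(−t/τ) = (37.16 − 38.9296)/(18.30 − 38.9296) = 0.0857798
t = −106.246 · ln(0.0857798) = 260.938 min.

260.9 min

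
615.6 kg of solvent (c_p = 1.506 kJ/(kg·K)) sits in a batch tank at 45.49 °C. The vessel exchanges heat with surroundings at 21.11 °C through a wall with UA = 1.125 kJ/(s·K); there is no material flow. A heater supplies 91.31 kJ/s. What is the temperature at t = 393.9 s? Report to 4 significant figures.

67.07 °C

M c_p dT/dt = −UA(T − T_amb) + Q̇.
dT/dt = (T_ss − T)/τ with T_ss = T_amb + Q̇/UA = 21.11 + 91.31/1.125 = 102.274 °C, τ = M c_p/UA = 615.6·1.506/1.125 = 824.083 s.
Integrating: T(t) = T_ss + (T₀ − T_ss) e^(−t/τ).
T(393.9) = 102.274 + (-56.7844)·0.620031 = 67.0663 °C.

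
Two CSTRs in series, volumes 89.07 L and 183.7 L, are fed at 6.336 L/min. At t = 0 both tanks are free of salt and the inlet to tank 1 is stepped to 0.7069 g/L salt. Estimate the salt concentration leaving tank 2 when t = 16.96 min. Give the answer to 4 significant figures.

Each tank obeys Vᵢ dCᵢ/dt = Q(Cᵢ₋₁ − Cᵢ), so τᵢ = Vᵢ/Q.
τ₁ = 89.07/6.336 = 14.0578 min; τ₂ = 183.7/6.336 = 28.9931 min.
Solving the cascade with C₁(0)=C₂(0)=0 gives C₂(t) = C_in[1 − (τ₁ e^(−t/τ₁) − τ₂ e^(−t/τ₂))/(τ₁ − τ₂)].
At t = 16.96: e^(−t/τ₁) = 0.299258, e^(−t/τ₂) = 0.557124.
C₂ = 0.7069·[1 − (14.0578·0.299258 − 28.9931·0.557124)/(-14.9353)] = 0.7069·0.200161 = 0.141494 g/L.

0.1415 g/L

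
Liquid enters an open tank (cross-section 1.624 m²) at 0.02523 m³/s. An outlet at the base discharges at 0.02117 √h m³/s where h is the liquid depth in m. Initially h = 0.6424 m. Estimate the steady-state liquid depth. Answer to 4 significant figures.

1.420 m

Volume balance on the tank: A dh/dt = Q_in − 0.02117 √h. At steady state dh/dt = 0:
Q_in = 0.02117 √h_ss ⇒ √h_ss = 0.02523/0.02117 = 1.19178.
h_ss = 1.19178² = 1.42034 m. (Since h₀ = 0.6424 m < h_ss, the level will rise toward this value.)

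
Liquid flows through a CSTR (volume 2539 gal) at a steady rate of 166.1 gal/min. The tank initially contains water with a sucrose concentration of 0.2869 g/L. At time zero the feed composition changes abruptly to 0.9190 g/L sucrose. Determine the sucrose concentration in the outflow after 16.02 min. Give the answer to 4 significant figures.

0.6974 g/L

Species balance on the tank: V dC/dt = Q(C_in − C).
Rewrite as dC/dt + C/τ = C_in/τ, τ = V/Q = 15.2860 min.
Solution: C(t) = C_in + (C₀ − C_in) e^(−t/τ).
C(16.02) = 0.9190 + (0.2869 − 0.9190)·e^(−16.02/15.2860) = 0.9190 + (-0.632100)·0.350631 = 0.697366 g/L.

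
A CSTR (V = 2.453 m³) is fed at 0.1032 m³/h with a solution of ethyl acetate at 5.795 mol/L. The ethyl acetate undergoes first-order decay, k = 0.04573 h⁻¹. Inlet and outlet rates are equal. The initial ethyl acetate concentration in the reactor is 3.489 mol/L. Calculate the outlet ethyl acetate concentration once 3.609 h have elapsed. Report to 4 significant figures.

3.296 mol/L

Accumulation = in − out − consumed: V dC/dt = Q C_in − Q C − k V C.
dC/dt = (Q/V) C_in − (Q/V + k) C; effective rate a = Q/V + k = 0.0420709 + 0.04573 = 0.0878009 h⁻¹.
C_ss = Q C_in/(Q + kV) = 2.77675 mol/L; C(t) = C_ss + (C₀ − C_ss) e^(−a t).
C(3.609) = 2.77675 + (0.712252)·e^(−0.0878009·3.609) = 2.77675 + (0.712252)·0.728423 = 3.29557 mol/L.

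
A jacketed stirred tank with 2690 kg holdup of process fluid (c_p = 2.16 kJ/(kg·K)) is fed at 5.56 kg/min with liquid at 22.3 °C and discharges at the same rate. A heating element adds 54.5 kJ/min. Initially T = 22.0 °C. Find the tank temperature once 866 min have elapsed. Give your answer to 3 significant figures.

First-law balance (no shaft work): M c_p dT/dt = ṁ c_p (T_in − T) + 54.5.
τ = M/ṁ = 483.81 min; T_ss = T_in + Q̇/(ṁ c_p) = 22.3 + 54.5/(5.56·2.16) = 26.838 °C.
This is linear first-order; T(t) = T_ss + (T₀ − T_ss) e^(−t/τ).
T(866) = 26.838 + (-4.8380)·e^(−866/483.81) = 26.838 + (-4.8380)·0.16697 = 26.030 °C.

26.0 °C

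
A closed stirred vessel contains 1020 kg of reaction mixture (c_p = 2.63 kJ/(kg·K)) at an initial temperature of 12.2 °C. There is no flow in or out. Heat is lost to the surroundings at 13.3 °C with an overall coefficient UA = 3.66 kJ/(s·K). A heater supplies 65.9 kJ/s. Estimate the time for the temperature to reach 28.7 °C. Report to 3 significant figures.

1460 s

Lumped-capacitance energy balance: M c_p dT/dt = UA(T_amb − T) + Q̇.
τ = M c_p/UA = 732.95 s; T_ss = T_amb + Q̇/UA = 13.3 + 65.9/3.66 = 31.305 °C.
T(t) = T_ss + (T₀ − T_ss)e^(−t/τ); set T = 28.7:
t = −τ ln[(T − T_ss)/(T₀ − T_ss)] = −732.95 · ln(0.13637) = 1460.3 s.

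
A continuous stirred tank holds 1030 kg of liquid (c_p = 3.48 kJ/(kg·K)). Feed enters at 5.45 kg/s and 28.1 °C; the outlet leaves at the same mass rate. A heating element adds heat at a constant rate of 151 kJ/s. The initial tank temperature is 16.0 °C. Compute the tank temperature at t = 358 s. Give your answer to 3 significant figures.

33.0 °C

M c_p dT/dt = ṁ c_p (T_in − T) + Q̇.
Rearrange: dT/dt = (T_ss − T)/τ with τ = M/ṁ = 188.99 s and T_ss = T_in + Q̇/(ṁ c_p) = 36.062 °C.
This is linear first-order; T(t) = T_ss + (T₀ − T_ss) e^(−t/τ).
T(358) = 36.062 + (-20.062)·e^(−358/188.99) = 36.062 + (-20.062)·0.15043 = 33.044 °C.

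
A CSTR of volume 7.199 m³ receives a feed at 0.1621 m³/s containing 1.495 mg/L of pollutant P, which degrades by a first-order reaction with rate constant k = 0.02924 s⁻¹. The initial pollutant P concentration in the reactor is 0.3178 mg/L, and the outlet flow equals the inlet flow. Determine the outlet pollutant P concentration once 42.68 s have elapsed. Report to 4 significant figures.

V dC/dt = Q(C_in − C) − k V C.
This is linear with rate a = Q/V + k = 0.0517570 s⁻¹.
C_ss = Q C_in/(Q + kV) = 0.650403 mg/L; C(t) = C_ss + (C₀ − C_ss) e^(−a t).
C(42.68) = 0.650403 + (-0.332603)·e^(−0.0517570·42.68) = 0.650403 + (-0.332603)·0.109812 = 0.613880 mg/L.

0.6139 mg/L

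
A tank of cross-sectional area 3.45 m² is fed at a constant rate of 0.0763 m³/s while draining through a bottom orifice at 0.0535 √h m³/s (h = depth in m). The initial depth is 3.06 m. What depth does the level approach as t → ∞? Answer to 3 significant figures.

2.03 m

Unsteady balance on liquid volume: A dh/dt = Q_in − 0.0535 √h. At steady state dh/dt = 0:
Q_in = 0.0535 √h_ss ⇒ √h_ss = 0.0763/0.0535 = 1.4262.
h_ss = 1.4262² = 2.0340 m. (Since h₀ = 3.06 m > h_ss, the level will fall toward this value.)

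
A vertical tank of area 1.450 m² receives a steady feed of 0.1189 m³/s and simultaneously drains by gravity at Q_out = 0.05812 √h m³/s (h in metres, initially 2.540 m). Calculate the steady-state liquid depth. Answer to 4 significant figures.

4.185 m

A dh/dt = Q_in − 0.05812 √h. Steady state requires inflow = outflow:
Q_in = 0.05812 √h_ss ⇒ √h_ss = 0.1189/0.05812 = 2.04577.
h_ss = 2.04577² = 4.18516 m. (Since h₀ = 2.540 m < h_ss, the level will rise toward this value.)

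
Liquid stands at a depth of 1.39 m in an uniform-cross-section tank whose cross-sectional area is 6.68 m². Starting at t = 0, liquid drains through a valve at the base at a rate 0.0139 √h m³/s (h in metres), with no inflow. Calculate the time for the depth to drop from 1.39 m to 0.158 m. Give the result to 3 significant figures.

751 s

A dh/dt = −Q_out = −0.0139 √h.
Separate and integrate: 2(√h − √h₀) = −(0.0139/A) t.
t = 2A(√h₀ − √h)/0.0139 = 2·6.68·(√1.39 − √0.158)/0.0139
  = 13.360 × (1.1790 − 0.39749) / 0.0139 = 751.13 s.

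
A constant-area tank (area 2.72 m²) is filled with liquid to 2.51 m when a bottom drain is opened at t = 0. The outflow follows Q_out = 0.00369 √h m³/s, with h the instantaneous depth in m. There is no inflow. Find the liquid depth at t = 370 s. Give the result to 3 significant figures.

With no inflow, A dh/dt = −0.00369 √h.
This is separable: 2 d(√h)/dt = −0.00369/A, so √h = √h₀ − (0.00369/(2A)) t.
√h = √2.51 − 0.00369·370/(2·2.72) = 1.5843 − 0.25097 = 1.3333.
h = 1.3333² = 1.7778 m.

1.78 m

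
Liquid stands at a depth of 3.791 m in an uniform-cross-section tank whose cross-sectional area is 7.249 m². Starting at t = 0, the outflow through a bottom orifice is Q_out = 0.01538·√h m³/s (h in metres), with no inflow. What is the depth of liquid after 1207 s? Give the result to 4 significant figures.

With no inflow, A dh/dt = −0.01538 √h.
∫ h^(−1/2) dh = −(0.01538/A) ∫ dt, giving 2√h = 2√h₀ − (0.01538/A) t.
√h = √3.791 − 0.01538·1207/(2·7.249) = 1.94705 − 1.28043 = 0.666620.
h = 0.666620² = 0.444382 m.

0.4444 m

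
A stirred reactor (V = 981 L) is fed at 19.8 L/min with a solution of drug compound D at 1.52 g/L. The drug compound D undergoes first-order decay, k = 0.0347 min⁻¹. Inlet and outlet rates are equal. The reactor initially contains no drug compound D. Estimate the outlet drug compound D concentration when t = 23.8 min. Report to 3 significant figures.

V dC/dt = Q(C_in − C) − k V C.
This is linear with rate a = Q/V + k = 0.054883 min⁻¹.
C_ss = Q C_in/(Q + kV) = 0.55898 g/L; C(t) = C_ss + (C₀ − C_ss) e^(−a t).
C(23.8) = 0.55898 + (-0.55898)·e^(−0.054883·23.8) = 0.55898 + (-0.55898)·0.27084 = 0.40759 g/L.

0.408 g/L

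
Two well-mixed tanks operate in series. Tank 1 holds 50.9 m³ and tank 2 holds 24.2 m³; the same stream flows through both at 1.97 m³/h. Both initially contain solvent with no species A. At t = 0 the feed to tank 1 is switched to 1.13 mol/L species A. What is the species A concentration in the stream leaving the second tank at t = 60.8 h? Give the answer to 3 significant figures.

Each tank obeys Vᵢ dCᵢ/dt = Q(Cᵢ₋₁ − Cᵢ), so τᵢ = Vᵢ/Q.
τ₁ = 50.9/1.97 = 25.838 h; τ₂ = 24.2/1.97 = 12.284 h.
Solving the cascade with C₁(0)=C₂(0)=0 gives C₂(t) = C_in[1 − (τ₁ e^(−t/τ₁) − τ₂ e^(−t/τ₂))/(τ₁ − τ₂)].
At t = 60.8: e^(−t/τ₁) = 0.095068, e^(−t/τ₂) = 0.0070875.
C₂ = 1.13·[1 − (25.838·0.095068 − 12.284·0.0070875)/(13.553)] = 1.13·0.82519 = 0.93246 mol/L.

0.932 mol/L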